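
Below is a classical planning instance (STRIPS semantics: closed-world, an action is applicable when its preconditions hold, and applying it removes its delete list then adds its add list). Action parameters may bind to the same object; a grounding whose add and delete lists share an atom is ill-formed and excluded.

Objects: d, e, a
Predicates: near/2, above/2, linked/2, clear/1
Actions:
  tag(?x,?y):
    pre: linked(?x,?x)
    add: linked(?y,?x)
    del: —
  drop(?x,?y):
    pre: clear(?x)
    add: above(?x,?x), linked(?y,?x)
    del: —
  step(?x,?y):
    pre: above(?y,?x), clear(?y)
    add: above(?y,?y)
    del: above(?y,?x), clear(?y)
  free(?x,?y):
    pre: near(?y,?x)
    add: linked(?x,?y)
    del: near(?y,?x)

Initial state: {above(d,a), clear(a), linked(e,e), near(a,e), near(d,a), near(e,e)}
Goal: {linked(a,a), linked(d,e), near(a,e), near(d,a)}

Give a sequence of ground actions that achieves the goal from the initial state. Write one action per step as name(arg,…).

1. tag(e,d)  →  {above(d,a), clear(a), linked(d,e), linked(e,e), near(a,e), near(d,a), near(e,e)}
2. drop(a,a)  →  {above(a,a), above(d,a), clear(a), linked(a,a), linked(d,e), linked(e,e), near(a,e), near(d,a), near(e,e)}

tag(e,d); drop(a,a)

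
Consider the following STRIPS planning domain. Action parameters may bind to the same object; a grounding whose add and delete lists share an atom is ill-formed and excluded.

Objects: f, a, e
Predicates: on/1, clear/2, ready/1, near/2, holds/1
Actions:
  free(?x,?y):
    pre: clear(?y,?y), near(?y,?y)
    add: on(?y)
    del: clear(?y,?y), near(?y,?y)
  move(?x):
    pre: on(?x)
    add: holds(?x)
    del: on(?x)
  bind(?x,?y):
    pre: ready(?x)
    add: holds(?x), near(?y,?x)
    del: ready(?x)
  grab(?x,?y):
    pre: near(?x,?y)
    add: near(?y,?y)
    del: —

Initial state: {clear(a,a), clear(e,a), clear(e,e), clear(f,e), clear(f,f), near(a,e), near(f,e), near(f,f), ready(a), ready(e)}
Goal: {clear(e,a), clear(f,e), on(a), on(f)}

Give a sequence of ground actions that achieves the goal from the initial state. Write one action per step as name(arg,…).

1. free(f,f)  →  {clear(a,a), clear(e,a), clear(e,e), clear(f,e), near(a,e), near(f,e), on(f), ready(a), ready(e)}
2. bind(a,a)  →  {clear(a,a), clear(e,a), clear(e,e), clear(f,e), holds(a), near(a,a), near(a,e), near(f,e), on(f), ready(e)}
3. free(f,a)  →  {clear(e,a), clear(e,e), clear(f,e), holds(a), near(a,e), near(f,e), on(a), on(f), ready(e)}

free(f,f); bind(a,a); free(f,a)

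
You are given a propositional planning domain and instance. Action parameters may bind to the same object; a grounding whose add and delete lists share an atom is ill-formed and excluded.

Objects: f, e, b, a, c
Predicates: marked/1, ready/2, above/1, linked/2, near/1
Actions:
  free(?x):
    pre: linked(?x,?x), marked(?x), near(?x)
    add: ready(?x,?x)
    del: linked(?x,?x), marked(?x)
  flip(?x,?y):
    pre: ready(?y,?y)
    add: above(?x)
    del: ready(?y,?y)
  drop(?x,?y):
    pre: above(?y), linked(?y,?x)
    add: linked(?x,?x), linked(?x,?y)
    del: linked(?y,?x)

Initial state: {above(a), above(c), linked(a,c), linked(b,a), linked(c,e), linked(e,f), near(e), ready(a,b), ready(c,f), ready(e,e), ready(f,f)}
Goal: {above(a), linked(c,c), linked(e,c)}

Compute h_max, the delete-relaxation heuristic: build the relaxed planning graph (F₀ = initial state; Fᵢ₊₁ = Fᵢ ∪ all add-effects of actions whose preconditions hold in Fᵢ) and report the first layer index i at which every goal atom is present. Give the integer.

1

F0 = init (11 atoms)
F1 = F0 ∪ {above(b), above(e), above(f), linked(c,a), linked(c,c), linked(e,c), linked(e,e)}  (18 atoms)
goal ⊆ F1  ⇒  h_max = 1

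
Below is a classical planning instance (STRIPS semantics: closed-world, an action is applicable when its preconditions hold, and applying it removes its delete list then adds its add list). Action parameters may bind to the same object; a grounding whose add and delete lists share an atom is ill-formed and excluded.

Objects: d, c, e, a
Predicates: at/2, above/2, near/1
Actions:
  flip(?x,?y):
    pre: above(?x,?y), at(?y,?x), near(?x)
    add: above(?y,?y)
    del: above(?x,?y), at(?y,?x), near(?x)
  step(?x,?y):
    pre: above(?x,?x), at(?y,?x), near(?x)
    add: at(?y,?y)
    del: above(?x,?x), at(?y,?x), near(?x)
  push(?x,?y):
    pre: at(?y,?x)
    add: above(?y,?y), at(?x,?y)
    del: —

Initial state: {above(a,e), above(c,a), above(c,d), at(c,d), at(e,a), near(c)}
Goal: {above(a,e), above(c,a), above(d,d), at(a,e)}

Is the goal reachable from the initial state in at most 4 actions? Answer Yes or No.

1. push(d,c)  →  {above(a,e), above(c,a), above(c,c), above(c,d), at(c,d), at(d,c), at(e,a), near(c)}
2. flip(c,d)  →  {above(a,e), above(c,a), above(c,c), above(d,d), at(c,d), at(e,a)}
3. push(a,e)  →  {above(a,e), above(c,a), above(c,c), above(d,d), above(e,e), at(a,e), at(c,d), at(e,a)}
optimal plan length = 3; 3 ≤ 4

Yes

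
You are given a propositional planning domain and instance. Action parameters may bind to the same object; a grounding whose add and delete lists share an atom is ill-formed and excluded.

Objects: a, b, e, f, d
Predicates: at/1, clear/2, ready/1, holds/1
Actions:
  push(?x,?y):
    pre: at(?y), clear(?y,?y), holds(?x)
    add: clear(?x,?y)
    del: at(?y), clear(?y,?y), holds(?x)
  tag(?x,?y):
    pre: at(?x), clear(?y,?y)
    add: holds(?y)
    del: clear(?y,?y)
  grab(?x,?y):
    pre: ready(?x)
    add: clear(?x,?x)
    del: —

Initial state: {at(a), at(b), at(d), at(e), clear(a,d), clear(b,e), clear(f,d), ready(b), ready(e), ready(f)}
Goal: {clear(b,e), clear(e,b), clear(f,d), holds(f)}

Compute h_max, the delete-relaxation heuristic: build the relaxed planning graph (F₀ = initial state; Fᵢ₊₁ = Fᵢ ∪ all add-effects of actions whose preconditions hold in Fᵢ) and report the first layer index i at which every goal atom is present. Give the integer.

3

F0 = init (10 atoms)
F1 = F0 ∪ {clear(b,b), clear(e,e), clear(f,f)}  (13 atoms)
F2 = F1 ∪ {holds(b), holds(e), holds(f)}  (16 atoms)
F3 = F2 ∪ {clear(e,b), clear(f,b), clear(f,e)}  (19 atoms)
goal ⊆ F3  ⇒  h_max = 3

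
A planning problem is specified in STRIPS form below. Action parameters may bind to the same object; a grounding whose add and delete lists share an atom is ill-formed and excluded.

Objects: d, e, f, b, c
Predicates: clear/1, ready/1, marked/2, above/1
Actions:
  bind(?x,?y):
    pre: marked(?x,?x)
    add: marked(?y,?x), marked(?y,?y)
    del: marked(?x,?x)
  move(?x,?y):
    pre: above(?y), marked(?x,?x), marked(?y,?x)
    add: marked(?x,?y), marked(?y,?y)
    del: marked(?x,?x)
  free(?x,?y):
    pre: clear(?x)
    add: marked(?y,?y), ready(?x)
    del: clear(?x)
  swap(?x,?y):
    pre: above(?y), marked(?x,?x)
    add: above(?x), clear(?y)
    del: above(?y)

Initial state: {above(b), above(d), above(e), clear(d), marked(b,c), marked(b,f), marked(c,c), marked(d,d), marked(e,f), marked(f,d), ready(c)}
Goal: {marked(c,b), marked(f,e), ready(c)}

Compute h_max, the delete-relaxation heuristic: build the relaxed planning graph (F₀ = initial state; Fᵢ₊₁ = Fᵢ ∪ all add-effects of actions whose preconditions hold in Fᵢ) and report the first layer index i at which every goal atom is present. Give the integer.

F0 = init (11 atoms)
F1 = F0 ∪ {above(c), clear(b), clear(e), marked(b,b), marked(b,d), marked(c,b), marked(c,d), marked(d,c), marked(e,c), marked(e,d), marked(e,e), marked(f,c), marked(f,f), ready(d)}  (25 atoms)
F2 = F1 ∪ {above(f), clear(c), marked(b,e), marked(c,e), marked(c,f), marked(d,b), marked(d,e), marked(d,f), marked(e,b), marked(f,b), marked(f,e), ready(b), ready(e)}  (38 atoms)
goal ⊆ F2  ⇒  h_max = 2

2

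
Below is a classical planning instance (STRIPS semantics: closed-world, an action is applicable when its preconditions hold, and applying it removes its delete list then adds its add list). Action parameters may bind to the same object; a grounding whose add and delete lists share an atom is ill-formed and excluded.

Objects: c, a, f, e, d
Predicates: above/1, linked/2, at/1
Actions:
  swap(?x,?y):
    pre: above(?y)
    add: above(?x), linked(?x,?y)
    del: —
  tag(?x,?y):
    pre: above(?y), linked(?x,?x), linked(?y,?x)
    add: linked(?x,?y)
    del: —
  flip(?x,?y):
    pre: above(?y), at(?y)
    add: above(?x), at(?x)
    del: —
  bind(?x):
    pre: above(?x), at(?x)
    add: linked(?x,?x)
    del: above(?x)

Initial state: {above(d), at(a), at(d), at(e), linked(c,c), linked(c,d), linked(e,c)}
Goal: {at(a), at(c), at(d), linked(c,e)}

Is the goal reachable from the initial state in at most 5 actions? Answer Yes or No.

Yes

1. swap(e,d)  →  {above(d), above(e), at(a), at(d), at(e), linked(c,c), linked(c,d), linked(e,c), linked(e,d)}
2. swap(c,e)  →  {above(c), above(d), above(e), at(a), at(d), at(e), linked(c,c), linked(c,d), linked(c,e), linked(e,c), linked(e,d)}
3. flip(c,e)  →  {above(c), above(d), above(e), at(a), at(c), at(d), at(e), linked(c,c), linked(c,d), linked(c,e), linked(e,c), linked(e,d)}
optimal plan length = 3; 3 ≤ 5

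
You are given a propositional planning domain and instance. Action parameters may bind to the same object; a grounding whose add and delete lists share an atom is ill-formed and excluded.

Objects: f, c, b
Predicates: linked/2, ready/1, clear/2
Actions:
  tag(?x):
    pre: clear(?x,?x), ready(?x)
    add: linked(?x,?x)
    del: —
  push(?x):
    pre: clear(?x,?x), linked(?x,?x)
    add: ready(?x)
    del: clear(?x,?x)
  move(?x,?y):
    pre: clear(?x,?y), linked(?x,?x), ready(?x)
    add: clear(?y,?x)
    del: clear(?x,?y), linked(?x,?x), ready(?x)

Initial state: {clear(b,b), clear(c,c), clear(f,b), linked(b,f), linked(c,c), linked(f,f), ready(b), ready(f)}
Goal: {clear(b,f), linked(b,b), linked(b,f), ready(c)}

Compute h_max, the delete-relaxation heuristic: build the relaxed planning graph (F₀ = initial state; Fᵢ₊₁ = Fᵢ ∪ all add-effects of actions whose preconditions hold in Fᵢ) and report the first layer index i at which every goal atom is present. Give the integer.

F0 = init (8 atoms)
F1 = F0 ∪ {clear(b,f), linked(b,b), ready(c)}  (11 atoms)
goal ⊆ F1  ⇒  h_max = 1

1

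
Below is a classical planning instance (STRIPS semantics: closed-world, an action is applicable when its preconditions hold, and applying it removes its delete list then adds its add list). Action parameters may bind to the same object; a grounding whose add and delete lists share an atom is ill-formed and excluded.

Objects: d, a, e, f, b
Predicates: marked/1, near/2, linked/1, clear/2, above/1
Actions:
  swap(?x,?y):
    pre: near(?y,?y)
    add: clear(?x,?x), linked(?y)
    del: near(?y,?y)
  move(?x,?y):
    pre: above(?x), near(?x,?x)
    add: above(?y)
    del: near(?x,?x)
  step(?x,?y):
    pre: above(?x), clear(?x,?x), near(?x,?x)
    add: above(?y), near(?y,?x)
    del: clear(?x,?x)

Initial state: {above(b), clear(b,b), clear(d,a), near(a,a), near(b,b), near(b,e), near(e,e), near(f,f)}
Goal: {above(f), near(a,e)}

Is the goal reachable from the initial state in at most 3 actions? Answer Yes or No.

No

1. swap(e,a)  →  {above(b), clear(b,b), clear(d,a), clear(e,e), linked(a), near(b,b), near(b,e), near(e,e), near(f,f)}
2. move(b,e)  →  {above(b), above(e), clear(b,b), clear(d,a), clear(e,e), linked(a), near(b,e), near(e,e), near(f,f)}
3. step(e,a)  →  {above(a), above(b), above(e), clear(b,b), clear(d,a), linked(a), near(a,e), near(b,e), near(e,e), near(f,f)}
4. move(e,f)  →  {above(a), above(b), above(e), above(f), clear(b,b), clear(d,a), linked(a), near(a,e), near(b,e), near(f,f)}
optimal plan length = 4; 4 > 3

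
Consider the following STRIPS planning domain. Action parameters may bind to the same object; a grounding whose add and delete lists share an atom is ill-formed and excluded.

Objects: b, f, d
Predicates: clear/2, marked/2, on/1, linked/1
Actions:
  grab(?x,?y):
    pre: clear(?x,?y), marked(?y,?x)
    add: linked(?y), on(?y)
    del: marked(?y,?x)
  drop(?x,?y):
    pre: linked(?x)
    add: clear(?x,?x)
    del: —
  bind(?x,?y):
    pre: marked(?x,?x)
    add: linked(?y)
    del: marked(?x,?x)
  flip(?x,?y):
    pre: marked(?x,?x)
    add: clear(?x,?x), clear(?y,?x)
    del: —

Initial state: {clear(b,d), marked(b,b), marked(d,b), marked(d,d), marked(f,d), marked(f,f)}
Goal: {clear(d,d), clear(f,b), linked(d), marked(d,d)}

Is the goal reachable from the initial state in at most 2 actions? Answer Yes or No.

1. grab(b,d)  →  {clear(b,d), linked(d), marked(b,b), marked(d,d), marked(f,d), marked(f,f), on(d)}
2. drop(d,b)  →  {clear(b,d), clear(d,d), linked(d), marked(b,b), marked(d,d), marked(f,d), marked(f,f), on(d)}
3. flip(b,f)  →  {clear(b,b), clear(b,d), clear(d,d), clear(f,b), linked(d), marked(b,b), marked(d,d), marked(f,d), marked(f,f), on(d)}
optimal plan length = 3; 3 > 2

No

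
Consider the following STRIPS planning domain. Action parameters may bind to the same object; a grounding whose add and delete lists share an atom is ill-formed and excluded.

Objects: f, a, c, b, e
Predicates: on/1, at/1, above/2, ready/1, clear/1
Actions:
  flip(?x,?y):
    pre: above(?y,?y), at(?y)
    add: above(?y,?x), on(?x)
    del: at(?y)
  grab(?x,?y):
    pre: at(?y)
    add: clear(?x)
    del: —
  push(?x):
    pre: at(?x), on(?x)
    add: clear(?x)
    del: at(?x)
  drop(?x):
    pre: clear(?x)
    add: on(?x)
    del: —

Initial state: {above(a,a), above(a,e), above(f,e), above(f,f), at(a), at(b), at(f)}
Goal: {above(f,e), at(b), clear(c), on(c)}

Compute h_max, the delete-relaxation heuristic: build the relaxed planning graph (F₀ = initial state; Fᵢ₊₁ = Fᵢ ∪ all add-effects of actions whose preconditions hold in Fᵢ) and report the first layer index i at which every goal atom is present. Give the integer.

F0 = init (7 atoms)
F1 = F0 ∪ {above(a,b), above(a,c), above(a,f), above(f,a), above(f,b), above(f,c), clear(a), clear(b), clear(c), clear(e), clear(f), on(a), on(b), on(c), on(e), on(f)}  (23 atoms)
goal ⊆ F1  ⇒  h_max = 1

1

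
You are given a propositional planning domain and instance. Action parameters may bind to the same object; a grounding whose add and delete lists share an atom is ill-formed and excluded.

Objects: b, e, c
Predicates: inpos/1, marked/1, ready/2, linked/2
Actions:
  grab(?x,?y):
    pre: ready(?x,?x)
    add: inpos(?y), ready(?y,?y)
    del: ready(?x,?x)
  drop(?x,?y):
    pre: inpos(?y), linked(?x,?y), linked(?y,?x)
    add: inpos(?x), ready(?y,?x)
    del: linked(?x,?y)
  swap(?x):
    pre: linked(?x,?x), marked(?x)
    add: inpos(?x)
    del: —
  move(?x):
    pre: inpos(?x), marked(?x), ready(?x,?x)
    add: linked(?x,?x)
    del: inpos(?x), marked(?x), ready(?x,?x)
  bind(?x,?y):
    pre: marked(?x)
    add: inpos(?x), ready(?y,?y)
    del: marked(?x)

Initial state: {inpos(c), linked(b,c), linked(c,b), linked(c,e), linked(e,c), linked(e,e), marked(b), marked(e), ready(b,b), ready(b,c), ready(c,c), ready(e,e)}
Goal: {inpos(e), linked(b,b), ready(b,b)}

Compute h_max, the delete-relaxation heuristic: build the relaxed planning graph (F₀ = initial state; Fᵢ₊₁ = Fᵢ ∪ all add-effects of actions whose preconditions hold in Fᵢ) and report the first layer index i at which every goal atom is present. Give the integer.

2

F0 = init (12 atoms)
F1 = F0 ∪ {inpos(b), inpos(e), ready(c,b), ready(c,e)}  (16 atoms)
F2 = F1 ∪ {linked(b,b), ready(e,c)}  (18 atoms)
goal ⊆ F2  ⇒  h_max = 2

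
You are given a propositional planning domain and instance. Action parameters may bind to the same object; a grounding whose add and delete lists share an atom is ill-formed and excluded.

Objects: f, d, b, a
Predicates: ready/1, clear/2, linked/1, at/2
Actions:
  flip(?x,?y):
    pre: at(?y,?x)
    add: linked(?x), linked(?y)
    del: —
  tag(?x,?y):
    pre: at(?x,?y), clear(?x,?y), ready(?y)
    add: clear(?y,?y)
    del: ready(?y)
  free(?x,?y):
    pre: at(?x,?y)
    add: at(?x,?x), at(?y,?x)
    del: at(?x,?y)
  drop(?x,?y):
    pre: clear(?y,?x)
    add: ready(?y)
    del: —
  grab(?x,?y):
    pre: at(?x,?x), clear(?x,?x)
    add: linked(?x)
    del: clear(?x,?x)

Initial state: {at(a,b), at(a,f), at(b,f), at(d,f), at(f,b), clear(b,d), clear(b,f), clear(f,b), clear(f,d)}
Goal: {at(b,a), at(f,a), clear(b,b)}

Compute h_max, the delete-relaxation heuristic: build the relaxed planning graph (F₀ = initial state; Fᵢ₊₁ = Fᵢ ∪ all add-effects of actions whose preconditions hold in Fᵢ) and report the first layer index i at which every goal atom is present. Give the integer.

F0 = init (9 atoms)
F1 = F0 ∪ {at(a,a), at(b,a), at(b,b), at(d,d), at(f,a), at(f,d), at(f,f), linked(a), linked(b), linked(d), linked(f), ready(b), ready(f)}  (22 atoms)
F2 = F1 ∪ {clear(b,b), clear(f,f)}  (24 atoms)
goal ⊆ F2  ⇒  h_max = 2

2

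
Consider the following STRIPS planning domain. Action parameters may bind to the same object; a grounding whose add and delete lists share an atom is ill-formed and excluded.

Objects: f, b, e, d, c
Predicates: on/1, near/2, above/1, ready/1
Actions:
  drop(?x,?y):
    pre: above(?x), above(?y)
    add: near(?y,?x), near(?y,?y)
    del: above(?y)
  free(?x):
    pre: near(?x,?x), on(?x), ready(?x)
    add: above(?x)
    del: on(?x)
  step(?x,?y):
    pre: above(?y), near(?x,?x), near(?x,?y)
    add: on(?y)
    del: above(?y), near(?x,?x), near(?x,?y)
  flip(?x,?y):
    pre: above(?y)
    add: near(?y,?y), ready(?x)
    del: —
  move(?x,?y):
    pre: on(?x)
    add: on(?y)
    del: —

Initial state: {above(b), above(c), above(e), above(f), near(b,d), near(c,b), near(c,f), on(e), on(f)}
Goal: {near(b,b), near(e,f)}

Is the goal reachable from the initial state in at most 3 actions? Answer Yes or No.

1. drop(f,b)  →  {above(c), above(e), above(f), near(b,b), near(b,d), near(b,f), near(c,b), near(c,f), on(e), on(f)}
2. drop(f,e)  →  {above(c), above(f), near(b,b), near(b,d), near(b,f), near(c,b), near(c,f), near(e,e), near(e,f), on(e), on(f)}
optimal plan length = 2; 2 ≤ 3

Yes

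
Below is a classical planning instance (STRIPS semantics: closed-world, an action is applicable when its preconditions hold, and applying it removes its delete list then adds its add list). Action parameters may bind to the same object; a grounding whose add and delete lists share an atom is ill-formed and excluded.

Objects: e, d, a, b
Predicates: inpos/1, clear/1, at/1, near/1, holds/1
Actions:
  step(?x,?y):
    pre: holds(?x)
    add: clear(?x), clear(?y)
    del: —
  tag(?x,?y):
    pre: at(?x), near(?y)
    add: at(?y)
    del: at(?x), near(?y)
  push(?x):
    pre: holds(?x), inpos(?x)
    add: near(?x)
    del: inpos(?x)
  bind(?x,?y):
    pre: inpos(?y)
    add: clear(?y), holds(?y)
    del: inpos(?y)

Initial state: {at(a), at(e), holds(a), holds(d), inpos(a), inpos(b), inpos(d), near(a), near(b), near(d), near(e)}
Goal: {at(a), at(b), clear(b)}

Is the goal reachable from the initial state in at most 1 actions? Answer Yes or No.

No

1. step(d,b)  →  {at(a), at(e), clear(b), clear(d), holds(a), holds(d), inpos(a), inpos(b), inpos(d), near(a), near(b), near(d), near(e)}
2. tag(e,b)  →  {at(a), at(b), clear(b), clear(d), holds(a), holds(d), inpos(a), inpos(b), inpos(d), near(a), near(d), near(e)}
optimal plan length = 2; 2 > 1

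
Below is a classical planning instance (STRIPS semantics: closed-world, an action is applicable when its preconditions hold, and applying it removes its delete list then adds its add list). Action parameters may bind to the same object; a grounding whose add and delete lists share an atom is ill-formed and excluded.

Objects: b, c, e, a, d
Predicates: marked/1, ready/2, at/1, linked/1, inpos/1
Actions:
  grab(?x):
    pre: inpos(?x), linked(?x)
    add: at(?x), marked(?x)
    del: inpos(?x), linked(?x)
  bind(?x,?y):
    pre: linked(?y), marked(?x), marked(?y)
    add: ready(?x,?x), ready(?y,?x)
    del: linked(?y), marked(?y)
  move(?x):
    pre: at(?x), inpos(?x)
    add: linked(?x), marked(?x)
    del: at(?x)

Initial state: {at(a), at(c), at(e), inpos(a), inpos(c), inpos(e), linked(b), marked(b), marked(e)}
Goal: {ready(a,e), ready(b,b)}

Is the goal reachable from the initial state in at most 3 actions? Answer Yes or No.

1. bind(b,b)  →  {at(a), at(c), at(e), inpos(a), inpos(c), inpos(e), marked(e), ready(b,b)}
2. move(a)  →  {at(c), at(e), inpos(a), inpos(c), inpos(e), linked(a), marked(a), marked(e), ready(b,b)}
3. bind(e,a)  →  {at(c), at(e), inpos(a), inpos(c), inpos(e), marked(e), ready(a,e), ready(b,b), ready(e,e)}
optimal plan length = 3; 3 ≤ 3

Yes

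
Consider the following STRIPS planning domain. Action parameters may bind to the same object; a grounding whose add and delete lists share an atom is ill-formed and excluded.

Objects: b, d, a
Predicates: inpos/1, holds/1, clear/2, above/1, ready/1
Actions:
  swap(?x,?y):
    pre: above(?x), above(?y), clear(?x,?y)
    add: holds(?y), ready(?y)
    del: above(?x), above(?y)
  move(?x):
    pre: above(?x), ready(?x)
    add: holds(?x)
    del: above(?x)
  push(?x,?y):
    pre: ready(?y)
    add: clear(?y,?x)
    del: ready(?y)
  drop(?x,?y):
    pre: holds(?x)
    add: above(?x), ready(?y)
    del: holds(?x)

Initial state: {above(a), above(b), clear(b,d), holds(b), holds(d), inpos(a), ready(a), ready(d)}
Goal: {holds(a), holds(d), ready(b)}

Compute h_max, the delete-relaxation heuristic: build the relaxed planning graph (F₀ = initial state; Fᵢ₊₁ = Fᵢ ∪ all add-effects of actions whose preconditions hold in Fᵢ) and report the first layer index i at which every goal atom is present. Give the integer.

F0 = init (8 atoms)
F1 = F0 ∪ {above(d), clear(a,a), clear(a,b), clear(a,d), clear(d,a), clear(d,b), clear(d,d), holds(a), ready(b)}  (17 atoms)
goal ⊆ F1  ⇒  h_max = 1

1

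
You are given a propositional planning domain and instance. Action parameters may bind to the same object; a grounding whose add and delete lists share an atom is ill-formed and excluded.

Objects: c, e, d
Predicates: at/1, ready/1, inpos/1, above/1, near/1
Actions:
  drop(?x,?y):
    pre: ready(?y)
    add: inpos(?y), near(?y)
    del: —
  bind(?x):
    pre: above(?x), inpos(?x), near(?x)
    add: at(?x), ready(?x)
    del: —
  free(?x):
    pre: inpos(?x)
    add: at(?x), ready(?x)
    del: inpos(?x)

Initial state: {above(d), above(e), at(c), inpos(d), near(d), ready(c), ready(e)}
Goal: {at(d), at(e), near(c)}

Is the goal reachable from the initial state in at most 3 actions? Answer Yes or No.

1. drop(c,c)  →  {above(d), above(e), at(c), inpos(c), inpos(d), near(c), near(d), ready(c), ready(e)}
2. drop(c,e)  →  {above(d), above(e), at(c), inpos(c), inpos(d), inpos(e), near(c), near(d), near(e), ready(c), ready(e)}
3. bind(e)  →  {above(d), above(e), at(c), at(e), inpos(c), inpos(d), inpos(e), near(c), near(d), near(e), ready(c), ready(e)}
4. bind(d)  →  {above(d), above(e), at(c), at(d), at(e), inpos(c), inpos(d), inpos(e), near(c), near(d), near(e), ready(c), ready(d), ready(e)}
optimal plan length = 4; 4 > 3

No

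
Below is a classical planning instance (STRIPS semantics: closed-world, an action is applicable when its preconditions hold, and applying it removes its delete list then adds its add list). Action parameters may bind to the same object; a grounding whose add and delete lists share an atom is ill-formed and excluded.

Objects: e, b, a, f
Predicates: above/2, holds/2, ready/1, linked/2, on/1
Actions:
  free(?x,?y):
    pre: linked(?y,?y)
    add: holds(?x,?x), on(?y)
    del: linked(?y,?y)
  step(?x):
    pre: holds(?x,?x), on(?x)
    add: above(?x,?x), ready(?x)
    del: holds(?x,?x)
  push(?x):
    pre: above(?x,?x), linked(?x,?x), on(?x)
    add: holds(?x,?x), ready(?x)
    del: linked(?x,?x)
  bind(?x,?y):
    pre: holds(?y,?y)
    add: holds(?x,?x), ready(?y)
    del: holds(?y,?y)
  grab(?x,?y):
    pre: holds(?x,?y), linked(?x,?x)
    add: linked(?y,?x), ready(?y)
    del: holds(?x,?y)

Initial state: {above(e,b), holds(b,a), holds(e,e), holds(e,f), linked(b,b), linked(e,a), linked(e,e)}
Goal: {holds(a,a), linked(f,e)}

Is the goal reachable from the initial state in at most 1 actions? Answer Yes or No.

1. free(a,b)  →  {above(e,b), holds(a,a), holds(b,a), holds(e,e), holds(e,f), linked(e,a), linked(e,e), on(b)}
2. grab(e,f)  →  {above(e,b), holds(a,a), holds(b,a), holds(e,e), linked(e,a), linked(e,e), linked(f,e), on(b), ready(f)}
optimal plan length = 2; 2 > 1

No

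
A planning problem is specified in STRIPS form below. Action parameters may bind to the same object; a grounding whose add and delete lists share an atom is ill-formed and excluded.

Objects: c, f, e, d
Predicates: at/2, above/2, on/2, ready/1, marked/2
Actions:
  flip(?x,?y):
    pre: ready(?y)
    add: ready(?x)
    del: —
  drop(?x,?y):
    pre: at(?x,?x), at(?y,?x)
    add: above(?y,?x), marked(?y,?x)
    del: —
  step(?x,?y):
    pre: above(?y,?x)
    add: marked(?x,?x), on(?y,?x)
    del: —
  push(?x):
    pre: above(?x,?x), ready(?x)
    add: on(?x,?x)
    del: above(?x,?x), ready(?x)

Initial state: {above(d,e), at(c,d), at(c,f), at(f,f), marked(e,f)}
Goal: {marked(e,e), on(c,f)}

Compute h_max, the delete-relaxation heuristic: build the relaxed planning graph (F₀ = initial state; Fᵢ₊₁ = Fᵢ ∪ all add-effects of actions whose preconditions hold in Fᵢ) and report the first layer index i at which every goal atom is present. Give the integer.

2

F0 = init (5 atoms)
F1 = F0 ∪ {above(c,f), above(f,f), marked(c,f), marked(e,e), marked(f,f), on(d,e)}  (11 atoms)
F2 = F1 ∪ {on(c,f), on(f,f)}  (13 atoms)
goal ⊆ F2  ⇒  h_max = 2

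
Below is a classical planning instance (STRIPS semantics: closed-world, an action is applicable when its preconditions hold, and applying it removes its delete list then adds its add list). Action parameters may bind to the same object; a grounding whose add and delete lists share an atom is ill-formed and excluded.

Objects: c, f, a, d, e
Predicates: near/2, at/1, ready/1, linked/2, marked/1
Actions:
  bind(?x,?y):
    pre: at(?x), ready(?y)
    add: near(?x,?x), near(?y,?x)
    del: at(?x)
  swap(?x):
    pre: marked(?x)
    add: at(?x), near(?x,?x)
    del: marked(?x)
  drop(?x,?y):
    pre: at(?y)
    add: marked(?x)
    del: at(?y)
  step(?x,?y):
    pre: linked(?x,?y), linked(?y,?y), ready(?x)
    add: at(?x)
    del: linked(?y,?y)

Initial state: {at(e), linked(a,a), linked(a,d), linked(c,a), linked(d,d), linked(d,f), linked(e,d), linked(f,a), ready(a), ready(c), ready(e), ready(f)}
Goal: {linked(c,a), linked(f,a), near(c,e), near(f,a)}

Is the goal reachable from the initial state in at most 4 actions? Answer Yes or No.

1. bind(e,c)  →  {linked(a,a), linked(a,d), linked(c,a), linked(d,d), linked(d,f), linked(e,d), linked(f,a), near(c,e), near(e,e), ready(a), ready(c), ready(e), ready(f)}
2. step(a,a)  →  {at(a), linked(a,d), linked(c,a), linked(d,d), linked(d,f), linked(e,d), linked(f,a), near(c,e), near(e,e), ready(a), ready(c), ready(e), ready(f)}
3. bind(a,f)  →  {linked(a,d), linked(c,a), linked(d,d), linked(d,f), linked(e,d), linked(f,a), near(a,a), near(c,e), near(e,e), near(f,a), ready(a), ready(c), ready(e), ready(f)}
optimal plan length = 3; 3 ≤ 4

Yes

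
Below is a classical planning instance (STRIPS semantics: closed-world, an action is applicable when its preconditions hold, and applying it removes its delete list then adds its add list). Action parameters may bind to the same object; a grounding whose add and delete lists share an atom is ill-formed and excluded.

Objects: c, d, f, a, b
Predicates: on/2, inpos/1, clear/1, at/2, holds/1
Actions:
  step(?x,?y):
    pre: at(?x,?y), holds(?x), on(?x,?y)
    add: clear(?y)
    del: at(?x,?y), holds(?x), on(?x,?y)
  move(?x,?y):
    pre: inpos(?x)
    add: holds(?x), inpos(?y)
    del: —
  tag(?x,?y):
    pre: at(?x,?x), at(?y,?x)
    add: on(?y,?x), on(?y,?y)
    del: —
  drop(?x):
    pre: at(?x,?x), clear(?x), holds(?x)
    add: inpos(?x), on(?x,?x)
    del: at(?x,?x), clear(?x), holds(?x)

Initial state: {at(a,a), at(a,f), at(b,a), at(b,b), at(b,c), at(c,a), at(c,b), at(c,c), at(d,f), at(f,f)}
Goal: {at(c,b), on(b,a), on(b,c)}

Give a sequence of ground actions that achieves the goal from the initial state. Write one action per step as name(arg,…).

tag(c,b); tag(a,b)

1. tag(c,b)  →  {at(a,a), at(a,f), at(b,a), at(b,b), at(b,c), at(c,a), at(c,b), at(c,c), at(d,f), at(f,f), on(b,b), on(b,c)}
2. tag(a,b)  →  {at(a,a), at(a,f), at(b,a), at(b,b), at(b,c), at(c,a), at(c,b), at(c,c), at(d,f), at(f,f), on(b,a), on(b,b), on(b,c)}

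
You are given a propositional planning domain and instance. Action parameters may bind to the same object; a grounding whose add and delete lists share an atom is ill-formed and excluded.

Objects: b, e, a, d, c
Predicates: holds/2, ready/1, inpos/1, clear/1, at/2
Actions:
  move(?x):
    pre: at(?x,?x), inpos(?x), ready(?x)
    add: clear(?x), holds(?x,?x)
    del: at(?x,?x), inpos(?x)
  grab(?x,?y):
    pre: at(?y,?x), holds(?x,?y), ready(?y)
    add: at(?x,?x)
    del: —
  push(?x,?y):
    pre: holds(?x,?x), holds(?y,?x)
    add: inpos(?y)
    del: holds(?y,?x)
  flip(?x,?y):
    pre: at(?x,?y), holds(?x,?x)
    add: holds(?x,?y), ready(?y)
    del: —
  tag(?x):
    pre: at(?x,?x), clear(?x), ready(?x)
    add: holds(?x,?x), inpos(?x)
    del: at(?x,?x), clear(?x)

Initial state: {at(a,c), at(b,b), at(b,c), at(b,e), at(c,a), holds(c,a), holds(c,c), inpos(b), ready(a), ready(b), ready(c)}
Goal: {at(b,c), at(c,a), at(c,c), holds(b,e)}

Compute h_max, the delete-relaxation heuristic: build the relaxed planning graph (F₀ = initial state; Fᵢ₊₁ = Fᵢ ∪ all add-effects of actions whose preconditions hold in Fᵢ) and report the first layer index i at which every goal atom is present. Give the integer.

F0 = init (11 atoms)
F1 = F0 ∪ {at(c,c), clear(b), holds(b,b), inpos(c)}  (15 atoms)
F2 = F1 ∪ {clear(c), holds(b,c), holds(b,e), ready(e)}  (19 atoms)
goal ⊆ F2  ⇒  h_max = 2

2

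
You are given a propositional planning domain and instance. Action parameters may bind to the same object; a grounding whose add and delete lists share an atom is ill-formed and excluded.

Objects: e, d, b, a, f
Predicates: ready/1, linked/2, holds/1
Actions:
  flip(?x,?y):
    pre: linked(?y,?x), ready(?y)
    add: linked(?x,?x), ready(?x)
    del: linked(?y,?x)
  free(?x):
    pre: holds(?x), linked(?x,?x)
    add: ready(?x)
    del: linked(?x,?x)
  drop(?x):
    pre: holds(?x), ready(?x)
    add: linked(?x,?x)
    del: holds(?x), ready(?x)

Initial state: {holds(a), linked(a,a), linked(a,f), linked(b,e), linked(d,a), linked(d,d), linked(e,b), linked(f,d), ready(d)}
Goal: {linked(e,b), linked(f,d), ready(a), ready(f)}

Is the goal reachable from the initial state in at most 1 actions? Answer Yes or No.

No

1. flip(a,d)  →  {holds(a), linked(a,a), linked(a,f), linked(b,e), linked(d,d), linked(e,b), linked(f,d), ready(a), ready(d)}
2. flip(f,a)  →  {holds(a), linked(a,a), linked(b,e), linked(d,d), linked(e,b), linked(f,d), linked(f,f), ready(a), ready(d), ready(f)}
optimal plan length = 2; 2 > 1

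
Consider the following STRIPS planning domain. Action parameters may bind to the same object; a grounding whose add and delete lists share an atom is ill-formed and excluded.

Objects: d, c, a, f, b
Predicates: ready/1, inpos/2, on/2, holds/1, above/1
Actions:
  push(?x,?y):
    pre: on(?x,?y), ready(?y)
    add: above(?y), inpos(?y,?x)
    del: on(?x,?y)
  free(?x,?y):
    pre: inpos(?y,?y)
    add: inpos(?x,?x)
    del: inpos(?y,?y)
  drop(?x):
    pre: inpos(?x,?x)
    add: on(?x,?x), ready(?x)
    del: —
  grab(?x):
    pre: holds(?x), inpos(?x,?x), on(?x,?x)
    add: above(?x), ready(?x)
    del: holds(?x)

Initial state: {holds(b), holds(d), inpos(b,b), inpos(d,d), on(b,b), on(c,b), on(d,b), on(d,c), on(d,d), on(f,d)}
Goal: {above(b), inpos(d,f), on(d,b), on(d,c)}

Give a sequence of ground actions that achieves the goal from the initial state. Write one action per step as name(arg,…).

drop(d); push(f,d); grab(b)

1. drop(d)  →  {holds(b), holds(d), inpos(b,b), inpos(d,d), on(b,b), on(c,b), on(d,b), on(d,c), on(d,d), on(f,d), ready(d)}
2. push(f,d)  →  {above(d), holds(b), holds(d), inpos(b,b), inpos(d,d), inpos(d,f), on(b,b), on(c,b), on(d,b), on(d,c), on(d,d), ready(d)}
3. grab(b)  →  {above(b), above(d), holds(d), inpos(b,b), inpos(d,d), inpos(d,f), on(b,b), on(c,b), on(d,b), on(d,c), on(d,d), ready(b), ready(d)}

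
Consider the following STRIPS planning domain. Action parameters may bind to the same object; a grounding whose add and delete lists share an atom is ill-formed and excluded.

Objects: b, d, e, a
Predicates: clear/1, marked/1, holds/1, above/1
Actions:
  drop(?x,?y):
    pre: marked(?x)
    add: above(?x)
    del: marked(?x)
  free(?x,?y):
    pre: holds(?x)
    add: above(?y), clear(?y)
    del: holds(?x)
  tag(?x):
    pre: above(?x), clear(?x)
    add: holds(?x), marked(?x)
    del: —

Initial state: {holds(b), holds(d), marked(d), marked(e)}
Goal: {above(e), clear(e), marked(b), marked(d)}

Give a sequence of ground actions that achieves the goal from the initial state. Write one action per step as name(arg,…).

1. free(b,b)  →  {above(b), clear(b), holds(d), marked(d), marked(e)}
2. free(d,e)  →  {above(b), above(e), clear(b), clear(e), marked(d), marked(e)}
3. tag(b)  →  {above(b), above(e), clear(b), clear(e), holds(b), marked(b), marked(d), marked(e)}

free(b,b); free(d,e); tag(b)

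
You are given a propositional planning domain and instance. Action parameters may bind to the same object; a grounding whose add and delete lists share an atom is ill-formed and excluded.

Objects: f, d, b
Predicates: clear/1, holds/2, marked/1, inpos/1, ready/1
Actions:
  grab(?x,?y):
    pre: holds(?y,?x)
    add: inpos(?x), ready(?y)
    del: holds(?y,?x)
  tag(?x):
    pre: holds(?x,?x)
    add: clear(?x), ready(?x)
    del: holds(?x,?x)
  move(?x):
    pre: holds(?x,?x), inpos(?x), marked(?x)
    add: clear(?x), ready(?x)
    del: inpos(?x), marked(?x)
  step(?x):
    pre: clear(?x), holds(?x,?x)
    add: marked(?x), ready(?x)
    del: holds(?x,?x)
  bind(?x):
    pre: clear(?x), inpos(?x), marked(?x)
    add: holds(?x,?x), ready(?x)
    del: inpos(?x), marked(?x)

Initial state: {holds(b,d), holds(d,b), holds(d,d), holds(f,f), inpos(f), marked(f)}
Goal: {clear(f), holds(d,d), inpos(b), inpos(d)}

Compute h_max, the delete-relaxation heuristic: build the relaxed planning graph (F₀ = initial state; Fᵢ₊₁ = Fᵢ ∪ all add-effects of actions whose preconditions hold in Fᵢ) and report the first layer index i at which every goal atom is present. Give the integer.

F0 = init (6 atoms)
F1 = F0 ∪ {clear(d), clear(f), inpos(b), inpos(d), ready(b), ready(d), ready(f)}  (13 atoms)
goal ⊆ F1  ⇒  h_max = 1

1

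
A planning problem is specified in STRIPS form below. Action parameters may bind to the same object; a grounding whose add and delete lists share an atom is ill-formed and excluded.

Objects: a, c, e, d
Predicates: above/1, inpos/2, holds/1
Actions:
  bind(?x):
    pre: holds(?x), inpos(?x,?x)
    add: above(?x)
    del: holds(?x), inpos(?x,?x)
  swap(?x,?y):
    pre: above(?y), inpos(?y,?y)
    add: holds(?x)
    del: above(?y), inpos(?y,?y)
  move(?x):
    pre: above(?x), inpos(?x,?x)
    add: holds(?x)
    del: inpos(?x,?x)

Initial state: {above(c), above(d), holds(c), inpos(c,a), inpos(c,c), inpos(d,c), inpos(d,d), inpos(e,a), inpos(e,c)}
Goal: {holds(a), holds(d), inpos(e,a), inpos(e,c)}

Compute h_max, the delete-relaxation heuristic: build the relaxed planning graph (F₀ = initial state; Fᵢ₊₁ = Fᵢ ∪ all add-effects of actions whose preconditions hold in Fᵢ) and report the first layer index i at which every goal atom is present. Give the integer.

1

F0 = init (9 atoms)
F1 = F0 ∪ {holds(a), holds(d), holds(e)}  (12 atoms)
goal ⊆ F1  ⇒  h_max = 1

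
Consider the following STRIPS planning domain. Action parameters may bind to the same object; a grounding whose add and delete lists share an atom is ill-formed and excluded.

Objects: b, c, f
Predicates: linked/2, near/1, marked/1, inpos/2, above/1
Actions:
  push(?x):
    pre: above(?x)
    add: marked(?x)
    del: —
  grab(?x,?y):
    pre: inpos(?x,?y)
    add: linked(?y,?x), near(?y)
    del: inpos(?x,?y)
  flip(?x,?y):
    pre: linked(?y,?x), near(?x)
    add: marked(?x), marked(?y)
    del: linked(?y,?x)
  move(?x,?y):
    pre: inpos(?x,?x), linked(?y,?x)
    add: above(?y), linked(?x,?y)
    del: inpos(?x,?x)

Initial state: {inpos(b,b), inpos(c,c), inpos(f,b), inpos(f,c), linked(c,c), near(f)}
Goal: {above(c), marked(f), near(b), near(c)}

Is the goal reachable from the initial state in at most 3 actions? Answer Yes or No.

No

1. grab(b,b)  →  {inpos(c,c), inpos(f,b), inpos(f,c), linked(b,b), linked(c,c), near(b), near(f)}
2. grab(f,c)  →  {inpos(c,c), inpos(f,b), linked(b,b), linked(c,c), linked(c,f), near(b), near(c), near(f)}
3. flip(f,c)  →  {inpos(c,c), inpos(f,b), linked(b,b), linked(c,c), marked(c), marked(f), near(b), near(c), near(f)}
4. move(c,c)  →  {above(c), inpos(f,b), linked(b,b), linked(c,c), marked(c), marked(f), near(b), near(c), near(f)}
optimal plan length = 4; 4 > 3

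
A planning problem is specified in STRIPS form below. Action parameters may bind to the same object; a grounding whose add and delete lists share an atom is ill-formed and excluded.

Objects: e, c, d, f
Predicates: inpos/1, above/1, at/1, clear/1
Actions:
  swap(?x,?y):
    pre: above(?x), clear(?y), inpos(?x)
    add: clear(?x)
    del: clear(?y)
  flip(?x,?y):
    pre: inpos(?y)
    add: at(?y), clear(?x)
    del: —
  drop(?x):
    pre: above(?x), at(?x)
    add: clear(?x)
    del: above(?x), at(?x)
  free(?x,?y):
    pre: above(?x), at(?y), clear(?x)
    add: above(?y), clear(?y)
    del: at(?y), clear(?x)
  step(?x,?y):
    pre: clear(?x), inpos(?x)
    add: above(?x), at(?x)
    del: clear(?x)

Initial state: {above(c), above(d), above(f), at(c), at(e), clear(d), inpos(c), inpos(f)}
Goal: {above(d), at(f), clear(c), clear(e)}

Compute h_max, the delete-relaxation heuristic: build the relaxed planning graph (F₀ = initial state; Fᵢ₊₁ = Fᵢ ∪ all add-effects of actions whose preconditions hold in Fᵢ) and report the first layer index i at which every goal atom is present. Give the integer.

F0 = init (8 atoms)
F1 = F0 ∪ {above(e), at(f), clear(c), clear(e), clear(f)}  (13 atoms)
goal ⊆ F1  ⇒  h_max = 1

1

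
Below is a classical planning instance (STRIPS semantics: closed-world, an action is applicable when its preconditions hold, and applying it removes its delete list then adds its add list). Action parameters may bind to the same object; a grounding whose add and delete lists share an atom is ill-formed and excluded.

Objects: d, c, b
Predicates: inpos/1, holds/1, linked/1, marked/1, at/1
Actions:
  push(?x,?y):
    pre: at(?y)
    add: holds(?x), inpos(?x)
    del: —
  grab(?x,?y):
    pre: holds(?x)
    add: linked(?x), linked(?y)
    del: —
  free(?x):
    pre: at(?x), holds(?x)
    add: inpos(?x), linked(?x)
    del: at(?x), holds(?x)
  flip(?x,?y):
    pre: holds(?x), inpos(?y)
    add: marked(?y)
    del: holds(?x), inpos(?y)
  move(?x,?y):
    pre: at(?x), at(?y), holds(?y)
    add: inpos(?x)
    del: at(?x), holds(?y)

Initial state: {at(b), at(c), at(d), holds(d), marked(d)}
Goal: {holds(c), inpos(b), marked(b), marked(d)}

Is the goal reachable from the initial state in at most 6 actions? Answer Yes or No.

1. push(c,d)  →  {at(b), at(c), at(d), holds(c), holds(d), inpos(c), marked(d)}
2. push(b,d)  →  {at(b), at(c), at(d), holds(b), holds(c), holds(d), inpos(b), inpos(c), marked(d)}
3. flip(d,b)  →  {at(b), at(c), at(d), holds(b), holds(c), inpos(c), marked(b), marked(d)}
4. push(b,d)  →  {at(b), at(c), at(d), holds(b), holds(c), inpos(b), inpos(c), marked(b), marked(d)}
optimal plan length = 4; 4 ≤ 6

Yes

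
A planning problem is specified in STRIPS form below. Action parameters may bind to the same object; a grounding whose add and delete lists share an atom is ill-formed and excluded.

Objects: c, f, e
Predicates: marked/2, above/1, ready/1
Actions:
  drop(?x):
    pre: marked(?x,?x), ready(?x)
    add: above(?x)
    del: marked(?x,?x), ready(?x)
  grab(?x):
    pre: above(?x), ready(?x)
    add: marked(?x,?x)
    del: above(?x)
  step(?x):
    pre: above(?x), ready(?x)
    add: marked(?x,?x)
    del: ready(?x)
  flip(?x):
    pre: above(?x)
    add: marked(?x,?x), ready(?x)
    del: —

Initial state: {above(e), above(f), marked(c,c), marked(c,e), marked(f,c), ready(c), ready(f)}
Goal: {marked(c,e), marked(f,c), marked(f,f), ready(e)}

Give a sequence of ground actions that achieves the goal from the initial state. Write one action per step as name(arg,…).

grab(f); flip(e)

1. grab(f)  →  {above(e), marked(c,c), marked(c,e), marked(f,c), marked(f,f), ready(c), ready(f)}
2. flip(e)  →  {above(e), marked(c,c), marked(c,e), marked(e,e), marked(f,c), marked(f,f), ready(c), ready(e), ready(f)}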